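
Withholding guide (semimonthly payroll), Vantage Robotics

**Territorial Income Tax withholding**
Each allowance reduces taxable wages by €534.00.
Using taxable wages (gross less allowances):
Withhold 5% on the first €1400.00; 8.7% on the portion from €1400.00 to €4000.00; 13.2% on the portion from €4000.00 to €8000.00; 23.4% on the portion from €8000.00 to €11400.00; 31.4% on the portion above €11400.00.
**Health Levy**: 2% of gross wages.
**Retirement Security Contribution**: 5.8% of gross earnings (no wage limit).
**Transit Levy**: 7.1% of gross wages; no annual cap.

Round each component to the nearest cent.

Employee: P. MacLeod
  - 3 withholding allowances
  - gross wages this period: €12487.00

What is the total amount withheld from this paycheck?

€3359.86

Territorial Income Tax: taxable = €12487.00 − 3×€534.00 = €10885.00
  €824.20 + 23.4% × (€10885.00 − €8000.00) = €824.20 + 23.4% × €2885.00 = €1499.29
Health Levy: 2% × €12487.00 = €249.74
Retirement Security Contribution: 5.8% × €12487.00 = €724.25
Transit Levy: 7.1% × €12487.00 = €886.58
Total: €1499.29 + €249.74 + €724.25 + €886.58 = €3359.86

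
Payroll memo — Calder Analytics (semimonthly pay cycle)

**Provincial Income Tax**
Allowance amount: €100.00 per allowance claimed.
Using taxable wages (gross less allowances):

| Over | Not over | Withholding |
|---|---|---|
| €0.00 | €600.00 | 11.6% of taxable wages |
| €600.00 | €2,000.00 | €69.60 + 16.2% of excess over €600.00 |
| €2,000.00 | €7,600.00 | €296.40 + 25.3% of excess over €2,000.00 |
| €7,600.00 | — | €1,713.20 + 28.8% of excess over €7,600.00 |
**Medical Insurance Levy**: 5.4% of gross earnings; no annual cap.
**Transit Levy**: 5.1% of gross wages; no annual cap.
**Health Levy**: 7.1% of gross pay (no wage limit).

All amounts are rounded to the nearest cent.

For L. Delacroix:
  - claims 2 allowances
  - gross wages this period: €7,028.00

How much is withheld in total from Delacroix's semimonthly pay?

€2,754.81

Provincial Income Tax: taxable = €7,028.00 − 2×€100.00 = €6,828.00
  €296.40 + 25.3% × (€6,828.00 − €2,000.00) = €296.40 + 25.3% × €4,828.00 = €1,517.88
Medical Insurance Levy: 5.4% × €7,028.00 = €379.51
Transit Levy: 5.1% × €7,028.00 = €358.43
Health Levy: 7.1% × €7,028.00 = €498.99
Total: €1,517.88 + €379.51 + €358.43 + €498.99 = €2,754.81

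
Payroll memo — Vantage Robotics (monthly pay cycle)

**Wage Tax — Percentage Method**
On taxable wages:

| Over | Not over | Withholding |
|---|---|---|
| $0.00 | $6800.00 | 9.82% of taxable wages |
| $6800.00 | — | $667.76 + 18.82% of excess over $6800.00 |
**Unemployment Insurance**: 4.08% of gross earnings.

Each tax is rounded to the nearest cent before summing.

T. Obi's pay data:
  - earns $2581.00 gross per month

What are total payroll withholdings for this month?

Wage Tax: taxable = $2581.00
  9.82% × $2581.00 = $253.45
Unemployment Insurance: 4.08% × $2581.00 = $105.30
Total: $253.45 + $105.30 = $358.75

$358.75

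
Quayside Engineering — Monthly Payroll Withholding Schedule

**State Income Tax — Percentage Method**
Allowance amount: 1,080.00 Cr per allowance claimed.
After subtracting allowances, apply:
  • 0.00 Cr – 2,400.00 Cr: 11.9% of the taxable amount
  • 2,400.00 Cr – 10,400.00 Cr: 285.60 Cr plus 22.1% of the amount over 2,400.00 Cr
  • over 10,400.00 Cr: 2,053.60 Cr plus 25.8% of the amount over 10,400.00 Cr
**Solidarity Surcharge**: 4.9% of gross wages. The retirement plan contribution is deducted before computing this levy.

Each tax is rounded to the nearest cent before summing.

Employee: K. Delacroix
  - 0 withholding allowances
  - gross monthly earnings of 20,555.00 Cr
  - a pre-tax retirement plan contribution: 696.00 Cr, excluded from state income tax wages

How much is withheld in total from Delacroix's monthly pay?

State Income Tax: taxable = 20,555.00 Cr − 696.00 Cr = 19,859.00 Cr
  2,053.60 Cr + 25.8% × (19,859.00 Cr − 10,400.00 Cr) = 2,053.60 Cr + 25.8% × 9,459.00 Cr = 4,494.02 Cr
Solidarity Surcharge: 4.9% × 19,859.00 Cr = 973.09 Cr
Total: 4,494.02 Cr + 973.09 Cr = 5,467.11 Cr

5,467.11 Cr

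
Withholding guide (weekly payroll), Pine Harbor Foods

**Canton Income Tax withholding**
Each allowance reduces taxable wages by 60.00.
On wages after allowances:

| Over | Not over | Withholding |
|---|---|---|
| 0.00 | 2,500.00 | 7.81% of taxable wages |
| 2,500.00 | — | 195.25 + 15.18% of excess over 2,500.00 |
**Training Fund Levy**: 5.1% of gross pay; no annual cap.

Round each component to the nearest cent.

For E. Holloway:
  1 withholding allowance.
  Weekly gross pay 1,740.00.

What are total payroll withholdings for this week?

219.95

Canton Income Tax: taxable = 1,740.00 − 1×60.00 = 1,680.00
  7.81% × 1,680.00 = 131.21
Training Fund Levy: 5.1% × 1,740.00 = 88.74
Total: 131.21 + 88.74 = 219.95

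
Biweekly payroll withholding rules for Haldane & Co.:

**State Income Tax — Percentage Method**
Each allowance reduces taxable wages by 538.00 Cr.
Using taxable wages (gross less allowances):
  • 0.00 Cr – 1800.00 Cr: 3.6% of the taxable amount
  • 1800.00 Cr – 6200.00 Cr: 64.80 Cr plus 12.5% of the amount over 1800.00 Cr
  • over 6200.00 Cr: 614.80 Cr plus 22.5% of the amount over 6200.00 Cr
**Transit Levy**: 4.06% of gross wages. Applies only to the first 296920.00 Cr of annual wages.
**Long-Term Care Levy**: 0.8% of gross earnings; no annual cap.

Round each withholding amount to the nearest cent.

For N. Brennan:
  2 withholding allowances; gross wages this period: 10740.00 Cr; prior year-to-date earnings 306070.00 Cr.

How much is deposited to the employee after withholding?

State Income Tax: taxable = 10740.00 Cr − 2×538.00 Cr = 9664.00 Cr
  614.80 Cr + 22.5% × (9664.00 Cr − 6200.00 Cr) = 614.80 Cr + 22.5% × 3464.00 Cr = 1394.20 Cr
Transit Levy: YTD 306070.00 Cr ≥ cap 296920.00 Cr → 0.00 Cr
Long-Term Care Levy: 0.8% × 10740.00 Cr = 85.92 Cr
Total withheld: 1394.20 Cr + 0.00 Cr + 85.92 Cr = 1480.12 Cr
Net pay: 10740.00 Cr − 1480.12 Cr = 9259.88 Cr

9259.88 Cr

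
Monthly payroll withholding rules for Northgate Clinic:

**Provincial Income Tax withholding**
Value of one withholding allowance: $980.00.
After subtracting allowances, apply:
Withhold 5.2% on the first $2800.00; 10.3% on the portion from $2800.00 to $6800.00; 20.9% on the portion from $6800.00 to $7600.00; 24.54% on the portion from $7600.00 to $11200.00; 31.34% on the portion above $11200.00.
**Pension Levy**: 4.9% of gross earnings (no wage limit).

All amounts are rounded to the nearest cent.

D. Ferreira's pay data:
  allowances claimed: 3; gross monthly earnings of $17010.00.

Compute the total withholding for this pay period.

$3341.19

Provincial Income Tax: taxable = $17010.00 − 3×$980.00 = $14070.00
  $1608.24 + 31.34% × ($14070.00 − $11200.00) = $1608.24 + 31.34% × $2870.00 = $2507.70
Pension Levy: 4.9% × $17010.00 = $833.49
Total: $2507.70 + $833.49 = $3341.19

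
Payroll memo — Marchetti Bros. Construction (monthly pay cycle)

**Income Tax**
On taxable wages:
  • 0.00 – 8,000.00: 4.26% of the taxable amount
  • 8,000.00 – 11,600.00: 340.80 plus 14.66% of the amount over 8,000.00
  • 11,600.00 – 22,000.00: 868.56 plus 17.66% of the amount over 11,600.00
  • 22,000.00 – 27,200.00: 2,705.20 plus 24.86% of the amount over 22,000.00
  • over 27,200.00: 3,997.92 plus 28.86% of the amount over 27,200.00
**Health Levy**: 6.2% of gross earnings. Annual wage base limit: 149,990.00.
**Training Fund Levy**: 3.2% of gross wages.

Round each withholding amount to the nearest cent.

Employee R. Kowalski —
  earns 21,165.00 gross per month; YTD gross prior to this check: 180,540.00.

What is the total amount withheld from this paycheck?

3,235.02

Income Tax: taxable = 21,165.00
  868.56 + 17.66% × (21,165.00 − 11,600.00) = 868.56 + 17.66% × 9,565.00 = 2,557.74
Health Levy: YTD 180,540.00 ≥ cap 149,990.00 → 0.00
Training Fund Levy: 3.2% × 21,165.00 = 677.28
Total: 2,557.74 + 0.00 + 677.28 = 3,235.02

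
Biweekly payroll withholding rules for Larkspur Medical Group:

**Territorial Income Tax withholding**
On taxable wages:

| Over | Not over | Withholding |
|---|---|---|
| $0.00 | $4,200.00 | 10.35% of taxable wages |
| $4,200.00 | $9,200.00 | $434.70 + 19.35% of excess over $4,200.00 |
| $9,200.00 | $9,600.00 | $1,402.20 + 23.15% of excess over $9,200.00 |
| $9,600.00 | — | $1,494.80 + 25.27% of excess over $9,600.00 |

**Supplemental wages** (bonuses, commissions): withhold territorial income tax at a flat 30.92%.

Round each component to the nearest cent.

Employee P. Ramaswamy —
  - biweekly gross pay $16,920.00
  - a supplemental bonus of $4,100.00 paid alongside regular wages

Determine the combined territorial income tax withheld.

Territorial Income Tax: taxable = $16,920.00
  $1,494.80 + 25.27% × ($16,920.00 − $9,600.00) = $1,494.80 + 25.27% × $7,320.00 = $3,344.56
Supplemental (30.92% flat on bonus): 30.92% × $4,100.00 = $1,267.72
Total territorial income tax: $3,344.56 + $1,267.72 = $4,612.28

$4,612.28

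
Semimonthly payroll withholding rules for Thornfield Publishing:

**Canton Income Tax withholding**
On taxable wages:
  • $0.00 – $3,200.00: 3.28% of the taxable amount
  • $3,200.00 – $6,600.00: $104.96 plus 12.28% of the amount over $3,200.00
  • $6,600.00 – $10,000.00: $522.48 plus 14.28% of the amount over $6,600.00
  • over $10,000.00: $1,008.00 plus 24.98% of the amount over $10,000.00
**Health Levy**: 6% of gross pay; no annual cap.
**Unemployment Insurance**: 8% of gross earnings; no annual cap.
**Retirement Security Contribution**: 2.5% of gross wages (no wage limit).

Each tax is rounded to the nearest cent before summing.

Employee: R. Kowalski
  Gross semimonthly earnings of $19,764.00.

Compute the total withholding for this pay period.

Canton Income Tax: taxable = $19,764.00
  $1,008.00 + 24.98% × ($19,764.00 − $10,000.00) = $1,008.00 + 24.98% × $9,764.00 = $3,447.05
Health Levy: 6% × $19,764.00 = $1,185.84
Unemployment Insurance: 8% × $19,764.00 = $1,581.12
Retirement Security Contribution: 2.5% × $19,764.00 = $494.10
Total: $3,447.05 + $1,185.84 + $1,581.12 + $494.10 = $6,708.11

$6,708.11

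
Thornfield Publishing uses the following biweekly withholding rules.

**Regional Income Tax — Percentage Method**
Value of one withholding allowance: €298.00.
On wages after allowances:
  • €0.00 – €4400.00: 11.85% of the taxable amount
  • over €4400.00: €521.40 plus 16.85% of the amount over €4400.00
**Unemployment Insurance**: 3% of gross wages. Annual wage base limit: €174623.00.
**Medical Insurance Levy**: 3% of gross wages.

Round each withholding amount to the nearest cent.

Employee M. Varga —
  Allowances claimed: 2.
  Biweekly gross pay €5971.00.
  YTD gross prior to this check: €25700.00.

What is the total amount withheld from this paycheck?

Regional Income Tax: taxable = €5971.00 − 2×€298.00 = €5375.00
  €521.40 + 16.85% × (€5375.00 − €4400.00) = €521.40 + 16.85% × €975.00 = €685.69
Unemployment Insurance: 3% × €5971.00 = €179.13
Medical Insurance Levy: 3% × €5971.00 = €179.13
Total: €685.69 + €179.13 + €179.13 = €1043.95

€1043.95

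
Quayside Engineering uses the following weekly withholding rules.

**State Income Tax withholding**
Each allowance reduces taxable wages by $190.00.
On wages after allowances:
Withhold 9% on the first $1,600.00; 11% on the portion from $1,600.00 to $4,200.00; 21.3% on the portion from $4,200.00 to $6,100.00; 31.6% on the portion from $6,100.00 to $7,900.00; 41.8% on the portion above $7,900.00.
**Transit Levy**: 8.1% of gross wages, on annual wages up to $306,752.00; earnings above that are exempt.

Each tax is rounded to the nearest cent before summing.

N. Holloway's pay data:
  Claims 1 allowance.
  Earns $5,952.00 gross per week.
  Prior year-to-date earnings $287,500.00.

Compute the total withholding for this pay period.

$1,244.82

State Income Tax: taxable = $5,952.00 − 1×$190.00 = $5,762.00
  $430.00 + 21.3% × ($5,762.00 − $4,200.00) = $430.00 + 21.3% × $1,562.00 = $762.71
Transit Levy: 8.1% × $5,952.00 = $482.11
Total: $762.71 + $482.11 = $1,244.82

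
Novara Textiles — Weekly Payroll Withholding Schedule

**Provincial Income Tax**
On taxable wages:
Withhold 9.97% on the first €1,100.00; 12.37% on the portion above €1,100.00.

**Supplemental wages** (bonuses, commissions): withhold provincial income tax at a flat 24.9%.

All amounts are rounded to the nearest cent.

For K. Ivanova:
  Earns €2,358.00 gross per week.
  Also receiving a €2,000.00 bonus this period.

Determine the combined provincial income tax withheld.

Provincial Income Tax: taxable = €2,358.00
  €109.67 + 12.37% × (€2,358.00 − €1,100.00) = €109.67 + 12.37% × €1,258.00 = €265.28
Supplemental (24.9% flat on bonus): 24.9% × €2,000.00 = €498.00
Total provincial income tax: €265.28 + €498.00 = €763.28

€763.28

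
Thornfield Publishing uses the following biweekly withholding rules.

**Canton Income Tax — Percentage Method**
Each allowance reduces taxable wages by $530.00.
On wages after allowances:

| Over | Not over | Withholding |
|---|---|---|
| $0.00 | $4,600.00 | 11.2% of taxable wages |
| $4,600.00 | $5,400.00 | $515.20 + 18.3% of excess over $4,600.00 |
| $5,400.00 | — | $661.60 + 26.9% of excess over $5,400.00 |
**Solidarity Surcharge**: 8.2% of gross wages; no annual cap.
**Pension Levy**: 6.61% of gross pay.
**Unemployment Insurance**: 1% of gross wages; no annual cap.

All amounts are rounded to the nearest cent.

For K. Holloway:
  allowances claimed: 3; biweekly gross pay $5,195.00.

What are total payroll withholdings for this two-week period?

Canton Income Tax: taxable = $5,195.00 − 3×$530.00 = $3,605.00
  11.2% × $3,605.00 = $403.76
Solidarity Surcharge: 8.2% × $5,195.00 = $425.99
Pension Levy: 6.61% × $5,195.00 = $343.39
Unemployment Insurance: 1% × $5,195.00 = $51.95
Total: $403.76 + $425.99 + $343.39 + $51.95 = $1,225.09

$1,225.09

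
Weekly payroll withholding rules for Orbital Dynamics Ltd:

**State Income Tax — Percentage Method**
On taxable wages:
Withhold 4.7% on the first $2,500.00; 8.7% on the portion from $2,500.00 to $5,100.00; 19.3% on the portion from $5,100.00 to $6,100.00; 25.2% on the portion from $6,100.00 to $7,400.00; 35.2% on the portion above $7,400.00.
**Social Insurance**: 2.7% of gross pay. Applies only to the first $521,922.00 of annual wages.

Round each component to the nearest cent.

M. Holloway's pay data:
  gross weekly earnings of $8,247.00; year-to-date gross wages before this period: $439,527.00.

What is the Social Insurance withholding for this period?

$222.67

Social Insurance: 2.7% × $8,247.00 = $222.67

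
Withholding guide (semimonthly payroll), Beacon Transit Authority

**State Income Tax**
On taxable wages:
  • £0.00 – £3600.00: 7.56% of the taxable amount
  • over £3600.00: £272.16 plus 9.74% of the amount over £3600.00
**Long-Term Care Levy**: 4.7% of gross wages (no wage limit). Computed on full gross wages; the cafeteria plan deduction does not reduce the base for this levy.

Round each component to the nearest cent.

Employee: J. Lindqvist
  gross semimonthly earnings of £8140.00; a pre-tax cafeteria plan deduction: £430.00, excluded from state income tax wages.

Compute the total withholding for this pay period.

£1055.05

State Income Tax: taxable = £8140.00 − £430.00 = £7710.00
  £272.16 + 9.74% × (£7710.00 − £3600.00) = £272.16 + 9.74% × £4110.00 = £672.47
Long-Term Care Levy: 4.7% × £8140.00 = £382.58
Total: £672.47 + £382.58 = £1055.05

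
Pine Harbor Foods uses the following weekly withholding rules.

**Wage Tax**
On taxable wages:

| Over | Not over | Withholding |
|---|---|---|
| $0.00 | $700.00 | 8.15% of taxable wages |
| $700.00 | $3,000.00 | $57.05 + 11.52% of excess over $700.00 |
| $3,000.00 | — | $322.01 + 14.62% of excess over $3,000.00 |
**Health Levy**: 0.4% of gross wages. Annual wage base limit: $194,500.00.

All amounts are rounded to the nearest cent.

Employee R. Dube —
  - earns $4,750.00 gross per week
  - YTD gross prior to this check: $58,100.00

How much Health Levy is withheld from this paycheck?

Health Levy: 0.4% × $4,750.00 = $19.00

$19.00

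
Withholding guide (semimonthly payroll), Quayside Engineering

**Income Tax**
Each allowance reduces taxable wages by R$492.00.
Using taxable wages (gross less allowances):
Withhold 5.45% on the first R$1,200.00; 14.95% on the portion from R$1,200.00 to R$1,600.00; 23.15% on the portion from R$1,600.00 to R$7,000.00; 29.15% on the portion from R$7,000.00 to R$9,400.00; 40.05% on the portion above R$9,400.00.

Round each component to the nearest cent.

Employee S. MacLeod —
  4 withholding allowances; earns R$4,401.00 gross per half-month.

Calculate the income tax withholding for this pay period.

R$318.04

Income Tax: taxable = R$4,401.00 − 4×R$492.00 = R$2,433.00
  R$125.20 + 23.15% × (R$2,433.00 − R$1,600.00) = R$125.20 + 23.15% × R$833.00 = R$318.04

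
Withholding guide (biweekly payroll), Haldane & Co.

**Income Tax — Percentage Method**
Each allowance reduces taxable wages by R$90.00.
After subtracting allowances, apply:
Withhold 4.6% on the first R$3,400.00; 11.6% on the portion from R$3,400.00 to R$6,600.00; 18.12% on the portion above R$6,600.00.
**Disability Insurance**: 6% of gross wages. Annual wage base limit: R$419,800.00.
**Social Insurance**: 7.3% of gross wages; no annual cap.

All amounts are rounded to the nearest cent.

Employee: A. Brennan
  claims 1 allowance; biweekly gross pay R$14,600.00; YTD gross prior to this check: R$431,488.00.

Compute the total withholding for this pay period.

R$3,026.69

Income Tax: taxable = R$14,600.00 − 1×R$90.00 = R$14,510.00
  R$527.60 + 18.12% × (R$14,510.00 − R$6,600.00) = R$527.60 + 18.12% × R$7,910.00 = R$1,960.89
Disability Insurance: YTD R$431,488.00 ≥ cap R$419,800.00 → R$0.00
Social Insurance: 7.3% × R$14,600.00 = R$1,065.80
Total: R$1,960.89 + R$0.00 + R$1,065.80 = R$3,026.69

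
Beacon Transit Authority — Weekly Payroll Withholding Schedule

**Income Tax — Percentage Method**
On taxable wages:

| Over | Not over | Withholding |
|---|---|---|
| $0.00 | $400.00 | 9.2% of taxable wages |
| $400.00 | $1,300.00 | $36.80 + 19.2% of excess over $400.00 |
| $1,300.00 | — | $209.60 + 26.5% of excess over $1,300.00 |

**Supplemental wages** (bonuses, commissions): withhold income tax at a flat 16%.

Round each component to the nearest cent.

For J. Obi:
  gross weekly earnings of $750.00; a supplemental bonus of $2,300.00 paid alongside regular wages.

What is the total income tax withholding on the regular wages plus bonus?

$472.00

Income Tax: taxable = $750.00
  $36.80 + 19.2% × ($750.00 − $400.00) = $36.80 + 19.2% × $350.00 = $104.00
Supplemental (16% flat on bonus): 16% × $2,300.00 = $368.00
Total income tax: $104.00 + $368.00 = $472.00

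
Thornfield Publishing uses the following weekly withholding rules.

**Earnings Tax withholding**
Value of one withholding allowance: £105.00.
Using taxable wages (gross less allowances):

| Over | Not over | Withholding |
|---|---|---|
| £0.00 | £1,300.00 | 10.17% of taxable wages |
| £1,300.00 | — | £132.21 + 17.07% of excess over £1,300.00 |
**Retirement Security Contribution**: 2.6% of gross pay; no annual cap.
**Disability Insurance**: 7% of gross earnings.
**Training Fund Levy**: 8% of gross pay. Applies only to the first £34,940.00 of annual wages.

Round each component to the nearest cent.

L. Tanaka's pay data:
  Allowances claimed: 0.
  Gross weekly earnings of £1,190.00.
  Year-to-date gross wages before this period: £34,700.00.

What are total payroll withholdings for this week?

Earnings Tax: taxable = £1,190.00
  10.17% × £1,190.00 = £121.02
Retirement Security Contribution: 2.6% × £1,190.00 = £30.94
Disability Insurance: 7% × £1,190.00 = £83.30
Training Fund Levy: cap £34,940.00 − YTD £34,700.00 = £240.00 subject; 8% × £240.00 = £19.20
Total: £121.02 + £30.94 + £83.30 + £19.20 = £254.46

£254.46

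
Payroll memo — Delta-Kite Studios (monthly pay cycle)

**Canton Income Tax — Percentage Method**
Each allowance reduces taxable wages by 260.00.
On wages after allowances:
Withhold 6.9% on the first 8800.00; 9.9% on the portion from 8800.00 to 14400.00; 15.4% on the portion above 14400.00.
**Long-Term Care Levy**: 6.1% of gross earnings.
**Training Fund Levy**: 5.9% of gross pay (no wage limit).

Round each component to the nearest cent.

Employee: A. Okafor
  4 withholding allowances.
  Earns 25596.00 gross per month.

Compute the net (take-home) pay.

19798.86

Canton Income Tax: taxable = 25596.00 − 4×260.00 = 24556.00
  1161.60 + 15.4% × (24556.00 − 14400.00) = 1161.60 + 15.4% × 10156.00 = 2725.62
Long-Term Care Levy: 6.1% × 25596.00 = 1561.36
Training Fund Levy: 5.9% × 25596.00 = 1510.16
Total withheld: 2725.62 + 1561.36 + 1510.16 = 5797.14
Net pay: 25596.00 − 5797.14 = 19798.86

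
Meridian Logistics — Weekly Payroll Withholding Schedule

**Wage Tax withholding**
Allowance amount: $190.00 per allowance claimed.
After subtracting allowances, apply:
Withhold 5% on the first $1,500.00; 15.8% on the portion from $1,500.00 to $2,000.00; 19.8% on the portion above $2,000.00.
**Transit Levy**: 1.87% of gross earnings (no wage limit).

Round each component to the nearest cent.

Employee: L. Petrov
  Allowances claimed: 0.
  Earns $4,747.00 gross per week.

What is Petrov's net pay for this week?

Wage Tax: taxable = $4,747.00
  $154.00 + 19.8% × ($4,747.00 − $2,000.00) = $154.00 + 19.8% × $2,747.00 = $697.91
Transit Levy: 1.87% × $4,747.00 = $88.77
Total withheld: $697.91 + $88.77 = $786.68
Net pay: $4,747.00 − $786.68 = $3,960.32

$3,960.32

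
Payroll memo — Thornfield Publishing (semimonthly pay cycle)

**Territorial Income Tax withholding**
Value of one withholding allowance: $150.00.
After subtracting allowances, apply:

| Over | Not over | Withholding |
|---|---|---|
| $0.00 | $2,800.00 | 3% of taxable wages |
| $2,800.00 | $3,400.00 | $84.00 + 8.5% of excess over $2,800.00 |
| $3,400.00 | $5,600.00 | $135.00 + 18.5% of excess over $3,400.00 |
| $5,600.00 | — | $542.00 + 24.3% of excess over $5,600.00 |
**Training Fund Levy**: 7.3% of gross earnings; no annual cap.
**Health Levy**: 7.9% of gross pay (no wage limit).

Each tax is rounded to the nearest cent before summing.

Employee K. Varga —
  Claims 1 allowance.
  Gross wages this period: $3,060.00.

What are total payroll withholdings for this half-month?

Territorial Income Tax: taxable = $3,060.00 − 1×$150.00 = $2,910.00
  $84.00 + 8.5% × ($2,910.00 − $2,800.00) = $84.00 + 8.5% × $110.00 = $93.35
Training Fund Levy: 7.3% × $3,060.00 = $223.38
Health Levy: 7.9% × $3,060.00 = $241.74
Total: $93.35 + $223.38 + $241.74 = $558.47

$558.47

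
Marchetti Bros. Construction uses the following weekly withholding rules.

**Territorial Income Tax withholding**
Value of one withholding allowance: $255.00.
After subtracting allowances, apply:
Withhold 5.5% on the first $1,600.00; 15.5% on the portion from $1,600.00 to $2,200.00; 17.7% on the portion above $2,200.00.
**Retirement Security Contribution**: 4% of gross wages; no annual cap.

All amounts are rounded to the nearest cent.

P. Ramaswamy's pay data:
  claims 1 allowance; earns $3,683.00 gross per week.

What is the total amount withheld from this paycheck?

Territorial Income Tax: taxable = $3,683.00 − 1×$255.00 = $3,428.00
  $181.00 + 17.7% × ($3,428.00 − $2,200.00) = $181.00 + 17.7% × $1,228.00 = $398.36
Retirement Security Contribution: 4% × $3,683.00 = $147.32
Total: $398.36 + $147.32 = $545.68

$545.68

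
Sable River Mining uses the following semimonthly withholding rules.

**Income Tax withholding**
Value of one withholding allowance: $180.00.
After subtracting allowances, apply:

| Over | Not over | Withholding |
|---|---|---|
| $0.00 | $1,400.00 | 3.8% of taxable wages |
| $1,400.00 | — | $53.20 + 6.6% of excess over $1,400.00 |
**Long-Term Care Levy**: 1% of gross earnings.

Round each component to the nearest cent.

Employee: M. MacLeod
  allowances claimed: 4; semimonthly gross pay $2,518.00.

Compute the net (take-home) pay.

Income Tax: taxable = $2,518.00 − 4×$180.00 = $1,798.00
  $53.20 + 6.6% × ($1,798.00 − $1,400.00) = $53.20 + 6.6% × $398.00 = $79.47
Long-Term Care Levy: 1% × $2,518.00 = $25.18
Total withheld: $79.47 + $25.18 = $104.65
Net pay: $2,518.00 − $104.65 = $2,413.35

$2,413.35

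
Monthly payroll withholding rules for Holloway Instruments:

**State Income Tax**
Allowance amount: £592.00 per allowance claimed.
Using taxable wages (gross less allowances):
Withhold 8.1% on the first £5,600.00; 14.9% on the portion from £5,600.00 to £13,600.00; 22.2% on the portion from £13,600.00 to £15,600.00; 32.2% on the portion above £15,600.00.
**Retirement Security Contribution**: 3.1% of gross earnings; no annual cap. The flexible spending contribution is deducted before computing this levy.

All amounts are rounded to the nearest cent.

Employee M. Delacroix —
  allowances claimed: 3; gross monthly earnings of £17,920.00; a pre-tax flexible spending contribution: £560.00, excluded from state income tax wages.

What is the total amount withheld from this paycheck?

State Income Tax: taxable = £17,920.00 − £560.00 − 3×£592.00 = £15,584.00
  £1,645.60 + 22.2% × (£15,584.00 − £13,600.00) = £1,645.60 + 22.2% × £1,984.00 = £2,086.05
Retirement Security Contribution: 3.1% × £17,360.00 = £538.16
Total: £2,086.05 + £538.16 = £2,624.21

£2,624.21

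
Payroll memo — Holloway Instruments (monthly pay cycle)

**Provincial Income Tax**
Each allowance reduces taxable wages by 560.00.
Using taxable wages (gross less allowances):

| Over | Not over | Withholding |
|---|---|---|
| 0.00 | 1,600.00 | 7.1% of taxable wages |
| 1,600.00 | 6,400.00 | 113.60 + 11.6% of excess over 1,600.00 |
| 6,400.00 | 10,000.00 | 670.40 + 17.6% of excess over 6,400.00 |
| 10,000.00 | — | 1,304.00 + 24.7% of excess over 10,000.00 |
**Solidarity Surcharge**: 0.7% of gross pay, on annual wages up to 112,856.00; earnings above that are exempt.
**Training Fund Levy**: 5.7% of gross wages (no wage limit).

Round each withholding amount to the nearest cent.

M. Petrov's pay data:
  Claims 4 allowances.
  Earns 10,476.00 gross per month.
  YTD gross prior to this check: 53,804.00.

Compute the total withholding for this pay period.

Provincial Income Tax: taxable = 10,476.00 − 4×560.00 = 8,236.00
  670.40 + 17.6% × (8,236.00 − 6,400.00) = 670.40 + 17.6% × 1,836.00 = 993.54
Solidarity Surcharge: 0.7% × 10,476.00 = 73.33
Training Fund Levy: 5.7% × 10,476.00 = 597.13
Total: 993.54 + 73.33 + 597.13 = 1,664.00

1,664.00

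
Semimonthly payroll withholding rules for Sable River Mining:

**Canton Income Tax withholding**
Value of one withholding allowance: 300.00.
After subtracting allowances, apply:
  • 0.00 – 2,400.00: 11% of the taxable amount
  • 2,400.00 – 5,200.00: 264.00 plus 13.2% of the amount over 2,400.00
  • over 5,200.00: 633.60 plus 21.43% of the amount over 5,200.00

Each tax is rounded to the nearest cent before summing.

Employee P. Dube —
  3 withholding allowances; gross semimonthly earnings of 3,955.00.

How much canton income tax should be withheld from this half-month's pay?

350.46

Canton Income Tax: taxable = 3,955.00 − 3×300.00 = 3,055.00
  264.00 + 13.2% × (3,055.00 − 2,400.00) = 264.00 + 13.2% × 655.00 = 350.46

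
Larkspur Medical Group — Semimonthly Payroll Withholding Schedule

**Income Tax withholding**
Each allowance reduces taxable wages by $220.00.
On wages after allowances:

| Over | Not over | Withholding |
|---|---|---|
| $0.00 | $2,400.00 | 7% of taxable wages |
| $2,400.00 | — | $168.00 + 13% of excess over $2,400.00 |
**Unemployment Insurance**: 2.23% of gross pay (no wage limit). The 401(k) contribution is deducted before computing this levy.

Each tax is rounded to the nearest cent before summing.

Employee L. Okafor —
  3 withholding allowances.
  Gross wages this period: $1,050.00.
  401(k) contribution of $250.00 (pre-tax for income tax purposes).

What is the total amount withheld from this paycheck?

$27.64

Income Tax: taxable = $1,050.00 − $250.00 − 3×$220.00 = $140.00
  7% × $140.00 = $9.80
Unemployment Insurance: 2.23% × $800.00 = $17.84
Total: $9.80 + $17.84 = $27.64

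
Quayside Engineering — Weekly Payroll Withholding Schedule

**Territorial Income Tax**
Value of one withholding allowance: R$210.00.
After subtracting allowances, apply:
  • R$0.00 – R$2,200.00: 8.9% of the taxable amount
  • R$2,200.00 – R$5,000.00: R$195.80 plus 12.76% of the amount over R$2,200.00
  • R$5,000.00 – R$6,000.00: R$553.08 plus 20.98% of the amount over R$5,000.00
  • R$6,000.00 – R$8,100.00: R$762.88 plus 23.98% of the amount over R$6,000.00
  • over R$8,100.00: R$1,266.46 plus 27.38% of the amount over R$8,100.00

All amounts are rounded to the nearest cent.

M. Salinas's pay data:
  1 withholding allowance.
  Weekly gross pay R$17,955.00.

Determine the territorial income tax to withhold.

R$3,907.26

Territorial Income Tax: taxable = R$17,955.00 − 1×R$210.00 = R$17,745.00
  R$1,266.46 + 27.38% × (R$17,745.00 − R$8,100.00) = R$1,266.46 + 27.38% × R$9,645.00 = R$3,907.26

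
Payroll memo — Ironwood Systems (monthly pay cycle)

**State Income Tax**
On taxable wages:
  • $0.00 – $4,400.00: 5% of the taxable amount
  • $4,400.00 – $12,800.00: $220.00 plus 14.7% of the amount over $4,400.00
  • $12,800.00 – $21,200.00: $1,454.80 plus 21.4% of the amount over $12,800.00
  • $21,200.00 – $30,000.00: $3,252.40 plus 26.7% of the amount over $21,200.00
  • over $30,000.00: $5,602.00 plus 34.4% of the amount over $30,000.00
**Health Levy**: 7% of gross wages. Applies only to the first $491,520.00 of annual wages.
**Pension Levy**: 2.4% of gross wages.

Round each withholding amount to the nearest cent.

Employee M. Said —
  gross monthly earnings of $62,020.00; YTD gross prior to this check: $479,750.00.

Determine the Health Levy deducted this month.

$823.90

Health Levy: cap $491,520.00 − YTD $479,750.00 = $11,770.00 subject; 7% × $11,770.00 = $823.90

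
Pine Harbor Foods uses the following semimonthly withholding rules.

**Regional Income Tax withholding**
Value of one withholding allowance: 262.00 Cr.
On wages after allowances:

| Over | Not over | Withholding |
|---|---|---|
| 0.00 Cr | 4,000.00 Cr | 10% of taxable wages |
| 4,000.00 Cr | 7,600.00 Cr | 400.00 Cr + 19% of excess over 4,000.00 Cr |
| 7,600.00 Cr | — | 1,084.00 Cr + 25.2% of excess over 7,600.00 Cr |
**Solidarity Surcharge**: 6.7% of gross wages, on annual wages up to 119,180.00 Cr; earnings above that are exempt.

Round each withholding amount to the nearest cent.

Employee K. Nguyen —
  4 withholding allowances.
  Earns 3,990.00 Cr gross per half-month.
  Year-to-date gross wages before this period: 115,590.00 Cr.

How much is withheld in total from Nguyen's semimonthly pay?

534.73 Cr

Regional Income Tax: taxable = 3,990.00 Cr − 4×262.00 Cr = 2,942.00 Cr
  10% × 2,942.00 Cr = 294.20 Cr
Solidarity Surcharge: cap 119,180.00 Cr − YTD 115,590.00 Cr = 3,590.00 Cr subject; 6.7% × 3,590.00 Cr = 240.53 Cr
Total: 294.20 Cr + 240.53 Cr = 534.73 Cr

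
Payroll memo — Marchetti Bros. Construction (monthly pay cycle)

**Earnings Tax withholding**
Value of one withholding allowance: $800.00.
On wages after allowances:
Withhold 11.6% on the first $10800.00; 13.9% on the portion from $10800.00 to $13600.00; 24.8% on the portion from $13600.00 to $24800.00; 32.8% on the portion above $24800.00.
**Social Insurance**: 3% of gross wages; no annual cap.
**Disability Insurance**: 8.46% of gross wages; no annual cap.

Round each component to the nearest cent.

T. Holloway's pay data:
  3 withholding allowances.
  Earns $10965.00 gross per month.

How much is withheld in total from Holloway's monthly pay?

$2250.13

Earnings Tax: taxable = $10965.00 − 3×$800.00 = $8565.00
  11.6% × $8565.00 = $993.54
Social Insurance: 3% × $10965.00 = $328.95
Disability Insurance: 8.46% × $10965.00 = $927.64
Total: $993.54 + $328.95 + $927.64 = $2250.13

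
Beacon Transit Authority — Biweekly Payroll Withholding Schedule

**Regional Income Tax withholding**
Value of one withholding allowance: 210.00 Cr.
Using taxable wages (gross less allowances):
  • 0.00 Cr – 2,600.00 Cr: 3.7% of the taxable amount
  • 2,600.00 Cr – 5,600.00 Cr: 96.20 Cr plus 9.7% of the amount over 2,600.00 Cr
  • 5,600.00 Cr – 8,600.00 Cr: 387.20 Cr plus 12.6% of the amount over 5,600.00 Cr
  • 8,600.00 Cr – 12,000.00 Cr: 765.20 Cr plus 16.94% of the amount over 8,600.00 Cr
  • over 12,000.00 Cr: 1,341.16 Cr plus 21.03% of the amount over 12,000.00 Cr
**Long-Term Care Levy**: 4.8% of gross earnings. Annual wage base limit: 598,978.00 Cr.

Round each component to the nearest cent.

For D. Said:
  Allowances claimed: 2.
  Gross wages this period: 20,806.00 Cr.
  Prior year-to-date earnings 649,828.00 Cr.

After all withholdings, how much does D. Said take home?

17,701.26 Cr

Regional Income Tax: taxable = 20,806.00 Cr − 2×210.00 Cr = 20,386.00 Cr
  1,341.16 Cr + 21.03% × (20,386.00 Cr − 12,000.00 Cr) = 1,341.16 Cr + 21.03% × 8,386.00 Cr = 3,104.74 Cr
Long-Term Care Levy: YTD 649,828.00 Cr ≥ cap 598,978.00 Cr → 0.00 Cr
Total withheld: 3,104.74 Cr + 0.00 Cr = 3,104.74 Cr
Net pay: 20,806.00 Cr − 3,104.74 Cr = 17,701.26 Cr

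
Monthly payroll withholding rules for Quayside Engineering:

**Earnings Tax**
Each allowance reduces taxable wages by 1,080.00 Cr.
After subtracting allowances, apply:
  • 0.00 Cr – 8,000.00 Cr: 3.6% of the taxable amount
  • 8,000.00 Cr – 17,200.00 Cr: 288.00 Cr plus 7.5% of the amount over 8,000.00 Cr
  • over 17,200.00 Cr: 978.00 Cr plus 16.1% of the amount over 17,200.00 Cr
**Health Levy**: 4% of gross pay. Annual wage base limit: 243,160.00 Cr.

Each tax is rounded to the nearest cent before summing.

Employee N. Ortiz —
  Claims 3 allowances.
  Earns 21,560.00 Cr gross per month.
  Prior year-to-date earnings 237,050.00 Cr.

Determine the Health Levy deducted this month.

Health Levy: cap 243,160.00 Cr − YTD 237,050.00 Cr = 6,110.00 Cr subject; 4% × 6,110.00 Cr = 244.40 Cr

244.40 Cr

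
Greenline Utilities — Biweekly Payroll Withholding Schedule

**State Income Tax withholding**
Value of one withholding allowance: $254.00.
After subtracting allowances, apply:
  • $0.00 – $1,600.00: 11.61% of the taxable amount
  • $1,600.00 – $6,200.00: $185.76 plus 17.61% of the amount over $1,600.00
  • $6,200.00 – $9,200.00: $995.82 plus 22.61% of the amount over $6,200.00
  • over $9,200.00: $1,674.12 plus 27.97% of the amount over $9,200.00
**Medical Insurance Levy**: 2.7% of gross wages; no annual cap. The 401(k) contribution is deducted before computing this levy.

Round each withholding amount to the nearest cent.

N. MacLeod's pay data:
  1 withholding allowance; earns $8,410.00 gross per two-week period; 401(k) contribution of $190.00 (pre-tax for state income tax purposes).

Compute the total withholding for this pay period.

$1,617.05

State Income Tax: taxable = $8,410.00 − $190.00 − 1×$254.00 = $7,966.00
  $995.82 + 22.61% × ($7,966.00 − $6,200.00) = $995.82 + 22.61% × $1,766.00 = $1,395.11
Medical Insurance Levy: 2.7% × $8,220.00 = $221.94
Total: $1,395.11 + $221.94 = $1,617.05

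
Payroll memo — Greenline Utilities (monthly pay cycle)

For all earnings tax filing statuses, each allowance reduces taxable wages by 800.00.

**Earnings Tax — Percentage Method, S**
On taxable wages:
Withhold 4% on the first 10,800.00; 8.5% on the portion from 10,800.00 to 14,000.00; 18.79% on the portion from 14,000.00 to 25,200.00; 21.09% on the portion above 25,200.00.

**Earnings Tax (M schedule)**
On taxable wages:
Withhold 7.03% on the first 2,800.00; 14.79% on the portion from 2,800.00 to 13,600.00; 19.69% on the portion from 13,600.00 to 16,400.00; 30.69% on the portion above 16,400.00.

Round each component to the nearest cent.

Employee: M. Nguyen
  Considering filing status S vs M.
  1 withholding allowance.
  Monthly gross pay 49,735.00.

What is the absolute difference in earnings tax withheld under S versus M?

4,516.28

Earnings Tax (S): taxable = 49,735.00 − 1×800.00 = 48,935.00
  2,808.48 + 21.09% × (48,935.00 − 25,200.00) = 2,808.48 + 21.09% × 23,735.00 = 7,814.19
Earnings Tax (M): taxable = 49,735.00 − 1×800.00 = 48,935.00
  2,345.48 + 30.69% × (48,935.00 − 16,400.00) = 2,345.48 + 30.69% × 32,535.00 = 12,330.47
Difference: |7,814.19 − 12,330.47| = 4,516.28 (higher under M)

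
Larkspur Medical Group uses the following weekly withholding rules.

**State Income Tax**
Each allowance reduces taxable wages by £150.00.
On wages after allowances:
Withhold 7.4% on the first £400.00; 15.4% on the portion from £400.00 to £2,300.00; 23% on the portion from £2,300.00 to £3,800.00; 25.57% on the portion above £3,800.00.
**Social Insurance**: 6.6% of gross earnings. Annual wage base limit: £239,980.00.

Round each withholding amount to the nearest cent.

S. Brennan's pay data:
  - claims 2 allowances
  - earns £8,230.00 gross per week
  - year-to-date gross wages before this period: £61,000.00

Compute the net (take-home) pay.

£5,963.58

State Income Tax: taxable = £8,230.00 − 2×£150.00 = £7,930.00
  £667.20 + 25.57% × (£7,930.00 − £3,800.00) = £667.20 + 25.57% × £4,130.00 = £1,723.24
Social Insurance: 6.6% × £8,230.00 = £543.18
Total withheld: £1,723.24 + £543.18 = £2,266.42
Net pay: £8,230.00 − £2,266.42 = £5,963.58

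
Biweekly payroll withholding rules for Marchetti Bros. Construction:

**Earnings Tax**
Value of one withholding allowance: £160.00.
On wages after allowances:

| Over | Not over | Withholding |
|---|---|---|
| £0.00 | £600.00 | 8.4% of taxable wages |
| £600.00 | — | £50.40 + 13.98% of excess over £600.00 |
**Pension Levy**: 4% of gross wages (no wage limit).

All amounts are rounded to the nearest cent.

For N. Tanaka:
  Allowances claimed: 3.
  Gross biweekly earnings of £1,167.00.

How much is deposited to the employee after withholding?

£1,057.76

Earnings Tax: taxable = £1,167.00 − 3×£160.00 = £687.00
  £50.40 + 13.98% × (£687.00 − £600.00) = £50.40 + 13.98% × £87.00 = £62.56
Pension Levy: 4% × £1,167.00 = £46.68
Total withheld: £62.56 + £46.68 = £109.24
Net pay: £1,167.00 − £109.24 = £1,057.76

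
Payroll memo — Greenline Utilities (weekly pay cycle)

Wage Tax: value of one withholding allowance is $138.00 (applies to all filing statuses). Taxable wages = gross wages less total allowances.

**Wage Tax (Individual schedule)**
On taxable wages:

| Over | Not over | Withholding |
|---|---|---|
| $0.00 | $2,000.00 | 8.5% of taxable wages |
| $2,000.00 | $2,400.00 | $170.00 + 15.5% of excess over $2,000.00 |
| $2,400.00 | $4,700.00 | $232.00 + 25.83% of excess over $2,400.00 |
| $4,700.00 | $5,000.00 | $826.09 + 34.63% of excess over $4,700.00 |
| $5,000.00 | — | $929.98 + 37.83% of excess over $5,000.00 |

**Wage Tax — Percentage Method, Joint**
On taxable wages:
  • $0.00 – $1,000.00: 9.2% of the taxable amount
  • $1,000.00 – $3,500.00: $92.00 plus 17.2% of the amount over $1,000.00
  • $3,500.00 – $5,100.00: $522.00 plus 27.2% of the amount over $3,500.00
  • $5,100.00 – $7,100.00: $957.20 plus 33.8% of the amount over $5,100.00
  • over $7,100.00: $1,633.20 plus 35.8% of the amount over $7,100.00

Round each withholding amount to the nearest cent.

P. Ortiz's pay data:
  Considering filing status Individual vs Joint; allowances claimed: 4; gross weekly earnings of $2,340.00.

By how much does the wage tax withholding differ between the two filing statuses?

$75.56

Wage Tax (Individual): taxable = $2,340.00 − 4×$138.00 = $1,788.00
  8.5% × $1,788.00 = $151.98
Wage Tax (Joint): taxable = $2,340.00 − 4×$138.00 = $1,788.00
  $92.00 + 17.2% × ($1,788.00 − $1,000.00) = $92.00 + 17.2% × $788.00 = $227.54
Difference: |$151.98 − $227.54| = $75.56 (higher under Joint)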